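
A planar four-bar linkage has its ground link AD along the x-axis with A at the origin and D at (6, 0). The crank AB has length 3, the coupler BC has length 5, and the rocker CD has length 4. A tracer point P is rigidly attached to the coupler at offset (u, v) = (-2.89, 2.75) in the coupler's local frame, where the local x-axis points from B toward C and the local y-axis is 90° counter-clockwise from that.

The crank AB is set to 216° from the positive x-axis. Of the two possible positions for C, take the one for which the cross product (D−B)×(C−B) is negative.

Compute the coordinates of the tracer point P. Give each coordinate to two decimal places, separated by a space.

A=(0,0), D=(6.00,0)
B = A + 3.00·(cos216°, sin216°) = (-2.4271, -1.7634)
|BD| = 8.6096
circle(B,5.00) ∩ circle(D,4.00): a=4.8275, h=1.3022
  candidates: C₊=(2.0314,0.4999) cross=11.211; C₋=(2.5648,-2.0492) cross=-11.211
  mode - wants cross < 0 → take C=(2.5648,-2.0492) (cross=-11.211)
ex = (C−B)/|BC| = (0.9984,-0.0572); ey = (0.0572,0.9984)
P = B + -2.89·ex + 2.75·ey = (-5.1551,1.1474)

-5.16 1.15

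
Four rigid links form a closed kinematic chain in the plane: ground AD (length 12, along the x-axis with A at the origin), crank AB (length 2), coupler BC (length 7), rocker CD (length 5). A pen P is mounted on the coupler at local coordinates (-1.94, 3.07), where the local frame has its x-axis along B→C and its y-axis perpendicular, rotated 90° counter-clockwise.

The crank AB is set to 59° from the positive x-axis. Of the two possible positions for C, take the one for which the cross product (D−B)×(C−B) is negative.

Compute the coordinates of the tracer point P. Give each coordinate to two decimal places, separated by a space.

A=(0,0), D=(12.00,0)
B = A + 2.00·(cos59°, sin59°) = (1.0301, 1.7143)
|BD| = 11.1031
circle(B,7.00) ∩ circle(D,5.00): a=6.6323, h=2.2388
  candidates: C₊=(7.9285,2.9023) cross=24.858; C₋=(7.2372,-1.5217) cross=-24.858
  mode - wants cross < 0 → take C=(7.2372,-1.5217) (cross=-24.858)
ex = (C−B)/|BC| = (0.8867,-0.4623); ey = (0.4623,0.8867)
P = B + -1.94·ex + 3.07·ey = (0.7291,5.3334)

0.73 5.33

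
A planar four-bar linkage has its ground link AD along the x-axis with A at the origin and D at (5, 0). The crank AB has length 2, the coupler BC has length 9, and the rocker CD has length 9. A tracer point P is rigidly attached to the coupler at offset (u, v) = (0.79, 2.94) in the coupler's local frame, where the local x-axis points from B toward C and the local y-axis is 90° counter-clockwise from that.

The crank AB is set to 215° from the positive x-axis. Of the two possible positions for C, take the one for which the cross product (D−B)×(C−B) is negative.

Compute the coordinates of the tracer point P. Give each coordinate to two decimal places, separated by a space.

A=(0,0), D=(5.00,0)
B = A + 2.00·(cos215°, sin215°) = (-1.6383, -1.1472)
|BD| = 6.7367
circle(B,9.00) ∩ circle(D,9.00): a=3.3683, h=8.3459
  candidates: C₊=(0.2597,7.6504) cross=56.224; C₋=(3.1020,-8.7976) cross=-56.224
  mode - wants cross < 0 → take C=(3.1020,-8.7976) (cross=-56.224)
ex = (C−B)/|BC| = (0.5267,-0.8500); ey = (0.8500,0.5267)
P = B + 0.79·ex + 2.94·ey = (1.2769,-0.2702)

1.28 -0.27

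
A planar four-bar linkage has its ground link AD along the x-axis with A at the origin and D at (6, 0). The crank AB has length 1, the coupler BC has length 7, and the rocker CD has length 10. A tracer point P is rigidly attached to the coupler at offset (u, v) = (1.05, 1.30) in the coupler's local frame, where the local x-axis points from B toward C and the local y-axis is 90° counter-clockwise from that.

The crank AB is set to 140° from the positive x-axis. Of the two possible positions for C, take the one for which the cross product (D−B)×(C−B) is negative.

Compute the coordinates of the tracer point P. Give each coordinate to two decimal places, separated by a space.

0.37 -0.58

A=(0,0), D=(6.00,0)
B = A + 1.00·(cos140°, sin140°) = (-0.7660, 0.6428)
|BD| = 6.7965
circle(B,7.00) ∩ circle(D,10.00): a=-0.3537, h=6.9911
  candidates: C₊=(-0.4569,7.6360) cross=47.515; C₋=(-1.7793,-6.2835) cross=-47.515
  mode - wants cross < 0 → take C=(-1.7793,-6.2835) (cross=-47.515)
ex = (C−B)/|BC| = (-0.1448,-0.9895); ey = (0.9895,-0.1448)
P = B + 1.05·ex + 1.30·ey = (0.3683,-0.5843)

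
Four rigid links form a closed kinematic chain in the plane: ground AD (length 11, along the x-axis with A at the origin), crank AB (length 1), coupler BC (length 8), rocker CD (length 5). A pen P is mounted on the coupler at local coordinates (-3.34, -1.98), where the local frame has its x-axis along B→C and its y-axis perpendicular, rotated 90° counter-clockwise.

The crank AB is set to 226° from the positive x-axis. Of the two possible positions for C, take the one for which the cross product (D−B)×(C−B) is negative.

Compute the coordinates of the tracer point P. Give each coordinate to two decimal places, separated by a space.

A=(0,0), D=(11.00,0)
B = A + 1.00·(cos226°, sin226°) = (-0.6947, -0.7193)
|BD| = 11.7168
circle(B,8.00) ∩ circle(D,5.00): a=7.5227, h=2.7220
  candidates: C₊=(6.6467,2.4594) cross=31.894; C₋=(6.9809,-2.9744) cross=-31.894
  mode - wants cross < 0 → take C=(6.9809,-2.9744) (cross=-31.894)
ex = (C−B)/|BC| = (0.9594,-0.2819); ey = (0.2819,0.9594)
P = B + -3.34·ex + -1.98·ey = (-4.4573,-1.6776)

-4.46 -1.68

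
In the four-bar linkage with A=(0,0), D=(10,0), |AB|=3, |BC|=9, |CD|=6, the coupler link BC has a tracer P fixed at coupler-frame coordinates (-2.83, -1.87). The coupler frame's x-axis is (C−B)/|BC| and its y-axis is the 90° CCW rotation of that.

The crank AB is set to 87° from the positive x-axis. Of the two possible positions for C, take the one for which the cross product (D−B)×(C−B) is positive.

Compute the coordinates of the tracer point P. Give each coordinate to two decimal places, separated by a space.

-1.93 0.32

A=(0,0), D=(10.00,0)
B = A + 3.00·(cos87°, sin87°) = (0.1570, 2.9959)
|BD| = 10.2888
circle(B,9.00) ∩ circle(D,6.00): a=7.3313, h=5.2204
  candidates: C₊=(8.6907,5.8554) cross=53.712; C₋=(5.6505,-4.1330) cross=-53.712
  mode + wants cross > 0 → take C=(8.6907,5.8554) (cross=53.712)
ex = (C−B)/|BC| = (0.9482,0.3177); ey = (-0.3177,0.9482)
P = B + -2.83·ex + -1.87·ey = (-1.9322,0.3236)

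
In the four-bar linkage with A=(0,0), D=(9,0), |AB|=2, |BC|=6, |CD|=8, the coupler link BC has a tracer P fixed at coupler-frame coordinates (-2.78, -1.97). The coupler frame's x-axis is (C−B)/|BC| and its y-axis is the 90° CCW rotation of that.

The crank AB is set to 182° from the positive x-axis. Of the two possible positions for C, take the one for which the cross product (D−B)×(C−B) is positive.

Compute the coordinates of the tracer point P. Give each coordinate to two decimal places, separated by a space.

A=(0,0), D=(9.00,0)
B = A + 2.00·(cos182°, sin182°) = (-1.9988, -0.0698)
|BD| = 10.9990
circle(B,6.00) ∩ circle(D,8.00): a=4.2267, h=4.2586
  candidates: C₊=(2.2008,4.2155) cross=46.840; C₋=(2.2548,-4.3015) cross=-46.840
  mode + wants cross > 0 → take C=(2.2008,4.2155) (cross=46.840)
ex = (C−B)/|BC| = (0.6999,0.7142); ey = (-0.7142,0.6999)
P = B + -2.78·ex + -1.97·ey = (-2.5376,-3.4342)

-2.54 -3.43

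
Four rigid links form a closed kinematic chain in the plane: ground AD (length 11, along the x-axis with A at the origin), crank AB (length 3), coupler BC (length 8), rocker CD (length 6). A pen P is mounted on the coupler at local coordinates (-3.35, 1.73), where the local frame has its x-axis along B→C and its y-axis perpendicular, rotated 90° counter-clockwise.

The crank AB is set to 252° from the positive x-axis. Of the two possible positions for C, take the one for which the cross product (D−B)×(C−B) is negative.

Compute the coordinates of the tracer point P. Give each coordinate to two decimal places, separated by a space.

-3.88 -0.51

A=(0,0), D=(11.00,0)
B = A + 3.00·(cos252°, sin252°) = (-0.9271, -2.8532)
|BD| = 12.2636
circle(B,8.00) ∩ circle(D,6.00): a=7.2734, h=3.3314
  candidates: C₊=(5.3717,2.0790) cross=40.854; C₋=(6.9218,-4.4009) cross=-40.854
  mode - wants cross < 0 → take C=(6.9218,-4.4009) (cross=-40.854)
ex = (C−B)/|BC| = (0.9811,-0.1935); ey = (0.1935,0.9811)
P = B + -3.35·ex + 1.73·ey = (-3.8791,-0.5077)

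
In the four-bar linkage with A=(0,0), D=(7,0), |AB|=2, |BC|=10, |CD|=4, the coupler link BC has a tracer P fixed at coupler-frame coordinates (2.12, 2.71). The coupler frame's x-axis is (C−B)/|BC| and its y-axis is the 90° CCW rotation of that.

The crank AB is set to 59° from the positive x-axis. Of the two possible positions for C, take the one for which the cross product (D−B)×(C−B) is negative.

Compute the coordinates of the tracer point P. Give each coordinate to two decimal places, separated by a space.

4.11 3.26

A=(0,0), D=(7.00,0)
B = A + 2.00·(cos59°, sin59°) = (1.0301, 1.7143)
|BD| = 6.2112
circle(B,10.00) ∩ circle(D,4.00): a=9.8676, h=1.6220
  candidates: C₊=(10.9620,0.5498) cross=10.074; C₋=(10.0667,-2.5682) cross=-10.074
  mode - wants cross < 0 → take C=(10.0667,-2.5682) (cross=-10.074)
ex = (C−B)/|BC| = (0.9037,-0.4283); ey = (0.4283,0.9037)
P = B + 2.12·ex + 2.71·ey = (4.1064,3.2554)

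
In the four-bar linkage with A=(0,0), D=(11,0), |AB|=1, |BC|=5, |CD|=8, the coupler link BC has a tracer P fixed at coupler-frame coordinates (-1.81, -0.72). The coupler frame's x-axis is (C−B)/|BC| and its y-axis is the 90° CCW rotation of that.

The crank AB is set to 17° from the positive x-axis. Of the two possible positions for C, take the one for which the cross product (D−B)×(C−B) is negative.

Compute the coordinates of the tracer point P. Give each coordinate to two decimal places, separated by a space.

-0.70 1.32

A=(0,0), D=(11.00,0)
B = A + 1.00·(cos17°, sin17°) = (0.9563, 0.2924)
|BD| = 10.0479
circle(B,5.00) ∩ circle(D,8.00): a=3.0833, h=3.9362
  candidates: C₊=(4.1528,4.1372) cross=39.550; C₋=(3.9237,-3.7318) cross=-39.550
  mode - wants cross < 0 → take C=(3.9237,-3.7318) (cross=-39.550)
ex = (C−B)/|BC| = (0.5935,-0.8048); ey = (0.8048,0.5935)
P = B + -1.81·ex + -0.72·ey = (-0.6974,1.3218)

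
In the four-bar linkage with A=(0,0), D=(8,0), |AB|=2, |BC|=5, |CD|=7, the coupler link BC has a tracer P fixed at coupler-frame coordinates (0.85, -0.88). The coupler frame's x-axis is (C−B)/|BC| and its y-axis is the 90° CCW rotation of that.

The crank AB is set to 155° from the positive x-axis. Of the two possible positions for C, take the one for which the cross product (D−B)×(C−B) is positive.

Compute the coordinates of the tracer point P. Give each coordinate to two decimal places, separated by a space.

A=(0,0), D=(8.00,0)
B = A + 2.00·(cos155°, sin155°) = (-1.8126, 0.8452)
|BD| = 9.8490
circle(B,5.00) ∩ circle(D,7.00): a=3.7061, h=3.3563
  candidates: C₊=(2.1678,3.8711) cross=33.056; C₋=(1.5917,-2.8168) cross=-33.056
  mode + wants cross > 0 → take C=(2.1678,3.8711) (cross=33.056)
ex = (C−B)/|BC| = (0.7961,0.6052); ey = (-0.6052,0.7961)
P = B + 0.85·ex + -0.88·ey = (-0.6034,0.6591)

-0.60 0.66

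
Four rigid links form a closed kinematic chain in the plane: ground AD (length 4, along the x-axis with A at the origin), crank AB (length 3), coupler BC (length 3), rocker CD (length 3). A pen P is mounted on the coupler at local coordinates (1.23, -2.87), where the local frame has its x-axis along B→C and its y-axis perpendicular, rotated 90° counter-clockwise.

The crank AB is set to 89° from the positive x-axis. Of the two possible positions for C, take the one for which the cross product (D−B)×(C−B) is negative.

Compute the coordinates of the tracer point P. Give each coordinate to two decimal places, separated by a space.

-2.28 0.92

A=(0,0), D=(4.00,0)
B = A + 3.00·(cos89°, sin89°) = (0.0524, 2.9995)
|BD| = 4.9579
circle(B,3.00) ∩ circle(D,3.00): a=2.4790, h=1.6896
  candidates: C₊=(3.0484,2.8451) cross=8.377; C₋=(1.0040,0.1545) cross=-8.377
  mode - wants cross < 0 → take C=(1.0040,0.1545) (cross=-8.377)
ex = (C−B)/|BC| = (0.3172,-0.9484); ey = (0.9484,0.3172)
P = B + 1.23·ex + -2.87·ey = (-2.2793,0.9227)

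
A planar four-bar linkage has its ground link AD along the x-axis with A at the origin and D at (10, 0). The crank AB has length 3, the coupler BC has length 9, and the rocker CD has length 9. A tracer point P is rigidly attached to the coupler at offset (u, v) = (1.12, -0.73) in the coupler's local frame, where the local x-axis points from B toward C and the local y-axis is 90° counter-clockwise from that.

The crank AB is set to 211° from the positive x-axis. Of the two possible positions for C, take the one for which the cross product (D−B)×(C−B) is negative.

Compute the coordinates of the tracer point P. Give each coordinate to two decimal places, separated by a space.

A=(0,0), D=(10.00,0)
B = A + 3.00·(cos211°, sin211°) = (-2.5715, -1.5451)
|BD| = 12.6661
circle(B,9.00) ∩ circle(D,9.00): a=6.3330, h=6.3947
  candidates: C₊=(2.9342,5.5744) cross=80.996; C₋=(4.4943,-7.1195) cross=-80.996
  mode - wants cross < 0 → take C=(4.4943,-7.1195) (cross=-80.996)
ex = (C−B)/|BC| = (0.7851,-0.6194); ey = (0.6194,0.7851)
P = B + 1.12·ex + -0.73·ey = (-2.1443,-2.8119)

-2.14 -2.81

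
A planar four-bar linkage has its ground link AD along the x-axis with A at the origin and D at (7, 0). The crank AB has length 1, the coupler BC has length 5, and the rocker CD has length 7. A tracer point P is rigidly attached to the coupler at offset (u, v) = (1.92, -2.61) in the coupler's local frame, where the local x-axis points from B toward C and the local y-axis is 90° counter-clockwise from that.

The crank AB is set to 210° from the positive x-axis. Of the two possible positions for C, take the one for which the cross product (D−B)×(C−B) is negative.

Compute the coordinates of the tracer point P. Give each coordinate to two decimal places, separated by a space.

-2.03 -3.52

A=(0,0), D=(7.00,0)
B = A + 1.00·(cos210°, sin210°) = (-0.8660, -0.5000)
|BD| = 7.8819
circle(B,5.00) ∩ circle(D,7.00): a=2.4185, h=4.3762
  candidates: C₊=(1.2700,4.0208) cross=34.493; C₋=(1.8252,-4.7139) cross=-34.493
  mode - wants cross < 0 → take C=(1.8252,-4.7139) (cross=-34.493)
ex = (C−B)/|BC| = (0.5382,-0.8428); ey = (0.8428,0.5382)
P = B + 1.92·ex + -2.61·ey = (-2.0323,-3.5230)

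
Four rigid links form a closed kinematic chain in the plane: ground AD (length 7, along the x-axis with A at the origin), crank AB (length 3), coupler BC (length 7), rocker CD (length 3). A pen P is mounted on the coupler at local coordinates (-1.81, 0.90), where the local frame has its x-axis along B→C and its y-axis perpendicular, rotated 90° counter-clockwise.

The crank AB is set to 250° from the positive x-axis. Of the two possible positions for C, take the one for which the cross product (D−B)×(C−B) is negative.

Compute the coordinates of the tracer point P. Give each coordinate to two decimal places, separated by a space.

-2.84 -1.92

A=(0,0), D=(7.00,0)
B = A + 3.00·(cos250°, sin250°) = (-1.0261, -2.8191)
|BD| = 8.5068
circle(B,7.00) ∩ circle(D,3.00): a=6.6044, h=2.3198
  candidates: C₊=(4.4364,1.5583) cross=19.734; C₋=(5.9739,-2.8191) cross=-19.734
  mode - wants cross < 0 → take C=(5.9739,-2.8191) (cross=-19.734)
ex = (C−B)/|BC| = (1.0000,0.0000); ey = (-0.0000,1.0000)
P = B + -1.81·ex + 0.90·ey = (-2.8361,-1.9191)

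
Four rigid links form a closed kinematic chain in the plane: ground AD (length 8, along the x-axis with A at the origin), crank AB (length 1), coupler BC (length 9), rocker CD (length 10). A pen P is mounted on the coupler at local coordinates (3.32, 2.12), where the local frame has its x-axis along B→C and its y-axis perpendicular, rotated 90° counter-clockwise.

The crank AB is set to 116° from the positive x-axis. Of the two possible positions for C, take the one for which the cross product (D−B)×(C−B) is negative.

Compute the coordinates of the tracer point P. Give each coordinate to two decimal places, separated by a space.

2.43 -1.80

A=(0,0), D=(8.00,0)
B = A + 1.00·(cos116°, sin116°) = (-0.4384, 0.8988)
|BD| = 8.4861
circle(B,9.00) ∩ circle(D,10.00): a=3.1236, h=8.4406
  candidates: C₊=(3.5616,8.9611) cross=71.628; C₋=(1.7737,-7.8251) cross=-71.628
  mode - wants cross < 0 → take C=(1.7737,-7.8251) (cross=-71.628)
ex = (C−B)/|BC| = (0.2458,-0.9693); ey = (0.9693,0.2458)
P = B + 3.32·ex + 2.12·ey = (2.4326,-1.7983)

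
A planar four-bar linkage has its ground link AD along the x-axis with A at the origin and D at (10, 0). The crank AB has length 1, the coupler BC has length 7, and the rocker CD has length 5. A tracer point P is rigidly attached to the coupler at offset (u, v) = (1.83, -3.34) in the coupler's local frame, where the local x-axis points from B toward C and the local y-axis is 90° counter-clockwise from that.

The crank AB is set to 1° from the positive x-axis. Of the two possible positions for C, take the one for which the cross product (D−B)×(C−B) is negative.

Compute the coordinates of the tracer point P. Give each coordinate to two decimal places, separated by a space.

0.67 -3.78

A=(0,0), D=(10.00,0)
B = A + 1.00·(cos1°, sin1°) = (0.9998, 0.0175)
|BD| = 9.0002
circle(B,7.00) ∩ circle(D,5.00): a=5.8334, h=3.8693
  candidates: C₊=(6.8407,3.8754) cross=34.824; C₋=(6.8257,-3.8632) cross=-34.824
  mode - wants cross < 0 → take C=(6.8257,-3.8632) (cross=-34.824)
ex = (C−B)/|BC| = (0.8323,-0.5544); ey = (0.5544,0.8323)
P = B + 1.83·ex + -3.34·ey = (0.6713,-3.7768)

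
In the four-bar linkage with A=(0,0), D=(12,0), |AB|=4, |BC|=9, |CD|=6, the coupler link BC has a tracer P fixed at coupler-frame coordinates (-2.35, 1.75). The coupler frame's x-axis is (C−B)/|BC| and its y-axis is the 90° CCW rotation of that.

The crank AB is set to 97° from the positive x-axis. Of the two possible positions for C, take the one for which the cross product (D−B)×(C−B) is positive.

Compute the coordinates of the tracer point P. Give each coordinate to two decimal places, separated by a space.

A=(0,0), D=(12.00,0)
B = A + 4.00·(cos97°, sin97°) = (-0.4875, 3.9702)
|BD| = 13.1034
circle(B,9.00) ∩ circle(D,6.00): a=8.2688, h=3.5534
  candidates: C₊=(8.4693,4.8512) cross=46.562; C₋=(6.3160,-1.9215) cross=-46.562
  mode + wants cross > 0 → take C=(8.4693,4.8512) (cross=46.562)
ex = (C−B)/|BC| = (0.9952,0.0979); ey = (-0.0979,0.9952)
P = B + -2.35·ex + 1.75·ey = (-2.9975,5.4817)

-3.00 5.48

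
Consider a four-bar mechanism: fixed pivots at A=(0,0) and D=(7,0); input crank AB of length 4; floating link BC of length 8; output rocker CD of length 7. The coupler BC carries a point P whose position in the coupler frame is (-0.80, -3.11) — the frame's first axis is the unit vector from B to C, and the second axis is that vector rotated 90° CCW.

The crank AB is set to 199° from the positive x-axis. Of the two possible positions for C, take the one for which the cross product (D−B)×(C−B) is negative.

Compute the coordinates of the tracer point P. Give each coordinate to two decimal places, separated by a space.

A=(0,0), D=(7.00,0)
B = A + 4.00·(cos199°, sin199°) = (-3.7821, -1.3023)
|BD| = 10.8604
circle(B,8.00) ∩ circle(D,7.00): a=6.1208, h=5.1513
  candidates: C₊=(1.6769,4.5458) cross=55.945; C₋=(2.9123,-5.6825) cross=-55.945
  mode - wants cross < 0 → take C=(2.9123,-5.6825) (cross=-55.945)
ex = (C−B)/|BC| = (0.8368,-0.5475); ey = (0.5475,0.8368)
P = B + -0.80·ex + -3.11·ey = (-6.1543,-3.4667)

-6.15 -3.47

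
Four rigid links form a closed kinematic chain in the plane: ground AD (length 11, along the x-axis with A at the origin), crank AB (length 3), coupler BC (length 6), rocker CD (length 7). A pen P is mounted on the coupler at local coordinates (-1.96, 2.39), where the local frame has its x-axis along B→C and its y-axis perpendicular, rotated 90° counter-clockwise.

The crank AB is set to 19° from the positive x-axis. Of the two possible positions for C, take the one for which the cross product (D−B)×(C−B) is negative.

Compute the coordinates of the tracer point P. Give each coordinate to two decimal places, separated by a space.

4.09 3.80

A=(0,0), D=(11.00,0)
B = A + 3.00·(cos19°, sin19°) = (2.8366, 0.9767)
|BD| = 8.2217
circle(B,6.00) ∩ circle(D,7.00): a=3.3202, h=4.9976
  candidates: C₊=(6.7270,5.5445) cross=41.089; C₋=(5.5396,-4.3799) cross=-41.089
  mode - wants cross < 0 → take C=(5.5396,-4.3799) (cross=-41.089)
ex = (C−B)/|BC| = (0.4505,-0.8928); ey = (0.8928,0.4505)
P = B + -1.96·ex + 2.39·ey = (4.0873,3.8032)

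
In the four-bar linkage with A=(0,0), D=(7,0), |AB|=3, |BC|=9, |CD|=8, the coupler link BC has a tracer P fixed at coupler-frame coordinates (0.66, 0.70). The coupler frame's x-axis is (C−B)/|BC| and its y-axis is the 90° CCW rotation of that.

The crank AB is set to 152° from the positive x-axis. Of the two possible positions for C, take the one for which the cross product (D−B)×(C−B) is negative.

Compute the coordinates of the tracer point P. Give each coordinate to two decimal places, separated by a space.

A=(0,0), D=(7.00,0)
B = A + 3.00·(cos152°, sin152°) = (-2.6488, 1.4084)
|BD| = 9.7511
circle(B,9.00) ∩ circle(D,8.00): a=5.7472, h=6.9260
  candidates: C₊=(4.0385,7.4317) cross=67.536; C₋=(2.0378,-6.2751) cross=-67.536
  mode - wants cross < 0 → take C=(2.0378,-6.2751) (cross=-67.536)
ex = (C−B)/|BC| = (0.5207,-0.8537); ey = (0.8537,0.5207)
P = B + 0.66·ex + 0.70·ey = (-1.7076,1.2095)

-1.71 1.21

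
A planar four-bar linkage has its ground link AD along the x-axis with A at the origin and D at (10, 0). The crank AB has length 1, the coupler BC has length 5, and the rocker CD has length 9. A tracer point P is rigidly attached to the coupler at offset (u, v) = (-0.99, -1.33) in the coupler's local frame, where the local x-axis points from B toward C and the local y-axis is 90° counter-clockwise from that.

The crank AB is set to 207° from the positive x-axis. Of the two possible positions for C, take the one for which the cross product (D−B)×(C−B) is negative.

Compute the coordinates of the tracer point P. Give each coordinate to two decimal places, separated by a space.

-2.55 -0.48

A=(0,0), D=(10.00,0)
B = A + 1.00·(cos207°, sin207°) = (-0.8910, -0.4540)
|BD| = 10.9005
circle(B,5.00) ∩ circle(D,9.00): a=2.8815, h=4.0862
  candidates: C₊=(1.8178,3.7486) cross=44.541; C₋=(2.1582,-4.4166) cross=-44.541
  mode - wants cross < 0 → take C=(2.1582,-4.4166) (cross=-44.541)
ex = (C−B)/|BC| = (0.6098,-0.7925); ey = (0.7925,0.6098)
P = B + -0.99·ex + -1.33·ey = (-2.5488,-0.4805)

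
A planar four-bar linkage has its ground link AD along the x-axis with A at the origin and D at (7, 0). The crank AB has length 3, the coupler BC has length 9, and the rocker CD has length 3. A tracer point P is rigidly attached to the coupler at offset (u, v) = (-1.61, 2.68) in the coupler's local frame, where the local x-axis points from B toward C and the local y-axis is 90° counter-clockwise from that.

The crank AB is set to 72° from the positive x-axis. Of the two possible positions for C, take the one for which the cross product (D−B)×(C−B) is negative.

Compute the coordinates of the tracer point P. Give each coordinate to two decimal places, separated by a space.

1.39 5.95

A=(0,0), D=(7.00,0)
B = A + 3.00·(cos72°, sin72°) = (0.9271, 2.8532)
|BD| = 6.7098
circle(B,9.00) ∩ circle(D,3.00): a=8.7202, h=2.2267
  candidates: C₊=(9.7664,1.1605) cross=14.941; C₋=(7.8727,-2.8703) cross=-14.941
  mode - wants cross < 0 → take C=(7.8727,-2.8703) (cross=-14.941)
ex = (C−B)/|BC| = (0.7717,-0.6359); ey = (0.6359,0.7717)
P = B + -1.61·ex + 2.68·ey = (1.3889,5.9453)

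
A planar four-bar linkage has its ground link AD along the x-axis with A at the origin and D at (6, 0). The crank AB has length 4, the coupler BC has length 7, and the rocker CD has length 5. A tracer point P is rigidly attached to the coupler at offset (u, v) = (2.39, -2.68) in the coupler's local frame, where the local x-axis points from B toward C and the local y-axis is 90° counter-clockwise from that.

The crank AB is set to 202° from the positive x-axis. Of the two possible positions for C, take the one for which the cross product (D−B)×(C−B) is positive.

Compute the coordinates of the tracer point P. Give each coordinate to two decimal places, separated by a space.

-0.18 -2.16

A=(0,0), D=(6.00,0)
B = A + 4.00·(cos202°, sin202°) = (-3.7087, -1.4984)
|BD| = 9.8237
circle(B,7.00) ∩ circle(D,5.00): a=6.1334, h=3.3737
  candidates: C₊=(1.8383,2.7713) cross=33.142; C₋=(2.8675,-3.8971) cross=-33.142
  mode + wants cross > 0 → take C=(1.8383,2.7713) (cross=33.142)
ex = (C−B)/|BC| = (0.7924,0.6100); ey = (-0.6100,0.7924)
P = B + 2.39·ex + -2.68·ey = (-0.1801,-2.1643)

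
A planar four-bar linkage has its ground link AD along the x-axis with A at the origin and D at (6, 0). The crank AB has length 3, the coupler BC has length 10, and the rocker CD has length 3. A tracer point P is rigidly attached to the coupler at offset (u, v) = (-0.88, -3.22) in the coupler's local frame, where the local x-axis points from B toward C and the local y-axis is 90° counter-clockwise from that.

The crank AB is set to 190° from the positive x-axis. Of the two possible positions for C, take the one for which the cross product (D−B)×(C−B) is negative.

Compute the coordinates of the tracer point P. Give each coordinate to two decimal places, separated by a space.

-4.58 -3.44

A=(0,0), D=(6.00,0)
B = A + 3.00·(cos190°, sin190°) = (-2.9544, -0.5209)
|BD| = 8.9696
circle(B,10.00) ∩ circle(D,3.00): a=9.5575, h=2.9418
  candidates: C₊=(6.4161,2.9710) cross=26.387; C₋=(6.7578,-2.9027) cross=-26.387
  mode - wants cross < 0 → take C=(6.7578,-2.9027) (cross=-26.387)
ex = (C−B)/|BC| = (0.9712,-0.2382); ey = (0.2382,0.9712)
P = B + -0.88·ex + -3.22·ey = (-4.5760,-3.4387)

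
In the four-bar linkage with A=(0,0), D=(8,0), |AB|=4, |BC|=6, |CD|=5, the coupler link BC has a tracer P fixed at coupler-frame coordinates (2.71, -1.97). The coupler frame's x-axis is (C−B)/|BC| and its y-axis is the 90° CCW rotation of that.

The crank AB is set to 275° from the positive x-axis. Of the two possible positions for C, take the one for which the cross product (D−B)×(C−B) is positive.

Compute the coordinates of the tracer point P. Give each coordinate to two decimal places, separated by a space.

A=(0,0), D=(8.00,0)
B = A + 4.00·(cos275°, sin275°) = (0.3486, -3.9848)
|BD| = 8.6268
circle(B,6.00) ∩ circle(D,5.00): a=4.9510, h=3.3894
  candidates: C₊=(3.1742,1.3083) cross=29.240; C₋=(6.3054,-4.7041) cross=-29.240
  mode + wants cross > 0 → take C=(3.1742,1.3083) (cross=29.240)
ex = (C−B)/|BC| = (0.4709,0.8822); ey = (-0.8822,0.4709)
P = B + 2.71·ex + -1.97·ey = (3.3627,-2.5218)

3.36 -2.52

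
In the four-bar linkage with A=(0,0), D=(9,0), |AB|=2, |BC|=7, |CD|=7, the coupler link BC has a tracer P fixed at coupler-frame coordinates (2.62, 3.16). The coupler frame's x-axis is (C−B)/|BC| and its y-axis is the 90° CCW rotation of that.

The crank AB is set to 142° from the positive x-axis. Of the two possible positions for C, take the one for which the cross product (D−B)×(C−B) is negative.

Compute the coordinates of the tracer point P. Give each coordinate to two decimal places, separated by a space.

A=(0,0), D=(9.00,0)
B = A + 2.00·(cos142°, sin142°) = (-1.5760, 1.2313)
|BD| = 10.6475
circle(B,7.00) ∩ circle(D,7.00): a=5.3237, h=4.5451
  candidates: C₊=(4.2376,5.1303) cross=48.394; C₋=(3.1864,-3.8989) cross=-48.394
  mode - wants cross < 0 → take C=(3.1864,-3.8989) (cross=-48.394)
ex = (C−B)/|BC| = (0.6803,-0.7329); ey = (0.7329,0.6803)
P = B + 2.62·ex + 3.16·ey = (2.5224,1.4610)

2.52 1.46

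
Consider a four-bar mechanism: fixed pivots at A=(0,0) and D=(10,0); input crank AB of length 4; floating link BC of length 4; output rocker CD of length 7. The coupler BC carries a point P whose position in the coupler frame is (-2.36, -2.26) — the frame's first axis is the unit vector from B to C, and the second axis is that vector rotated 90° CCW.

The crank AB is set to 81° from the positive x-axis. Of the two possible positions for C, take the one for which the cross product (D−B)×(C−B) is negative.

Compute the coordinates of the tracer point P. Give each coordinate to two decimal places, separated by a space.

A=(0,0), D=(10.00,0)
B = A + 4.00·(cos81°, sin81°) = (0.6257, 3.9508)
|BD| = 10.1728
circle(B,4.00) ∩ circle(D,7.00): a=3.4644, h=1.9995
  candidates: C₊=(4.5947,4.4478) cross=20.340; C₋=(3.0417,0.7628) cross=-20.340
  mode - wants cross < 0 → take C=(3.0417,0.7628) (cross=-20.340)
ex = (C−B)/|BC| = (0.6040,-0.7970); ey = (0.7970,0.6040)
P = B + -2.36·ex + -2.26·ey = (-2.6009,4.4667)

-2.60 4.47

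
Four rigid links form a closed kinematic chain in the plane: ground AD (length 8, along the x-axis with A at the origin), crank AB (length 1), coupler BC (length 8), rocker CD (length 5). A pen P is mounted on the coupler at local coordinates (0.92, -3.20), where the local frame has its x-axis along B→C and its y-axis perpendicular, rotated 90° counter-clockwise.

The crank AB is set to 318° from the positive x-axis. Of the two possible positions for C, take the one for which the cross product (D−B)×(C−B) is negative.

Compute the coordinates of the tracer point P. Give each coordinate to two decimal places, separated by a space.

A=(0,0), D=(8.00,0)
B = A + 1.00·(cos318°, sin318°) = (0.7431, -0.6691)
|BD| = 7.2876
circle(B,8.00) ∩ circle(D,5.00): a=6.3196, h=4.9054
  candidates: C₊=(6.5856,4.7958) cross=35.749; C₋=(7.4864,-4.9736) cross=-35.749
  mode - wants cross < 0 → take C=(7.4864,-4.9736) (cross=-35.749)
ex = (C−B)/|BC| = (0.8429,-0.5381); ey = (0.5381,0.8429)
P = B + 0.92·ex + -3.20·ey = (-0.2031,-3.8615)

-0.20 -3.86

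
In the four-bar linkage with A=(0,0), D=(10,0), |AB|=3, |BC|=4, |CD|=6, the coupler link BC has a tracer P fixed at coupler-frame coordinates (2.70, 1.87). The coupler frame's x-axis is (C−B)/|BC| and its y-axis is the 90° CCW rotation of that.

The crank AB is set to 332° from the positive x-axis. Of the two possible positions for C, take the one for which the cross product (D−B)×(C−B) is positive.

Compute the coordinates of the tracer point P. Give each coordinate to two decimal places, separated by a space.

2.16 1.84

A=(0,0), D=(10.00,0)
B = A + 3.00·(cos332°, sin332°) = (2.6488, -1.4084)
|BD| = 7.4849
circle(B,4.00) ∩ circle(D,6.00): a=2.4064, h=3.1952
  candidates: C₊=(4.4110,2.1825) cross=23.916; C₋=(5.6135,-4.0937) cross=-23.916
  mode + wants cross > 0 → take C=(4.4110,2.1825) (cross=23.916)
ex = (C−B)/|BC| = (0.4405,0.8977); ey = (-0.8977,0.4405)
P = B + 2.70·ex + 1.87·ey = (2.1596,1.8393)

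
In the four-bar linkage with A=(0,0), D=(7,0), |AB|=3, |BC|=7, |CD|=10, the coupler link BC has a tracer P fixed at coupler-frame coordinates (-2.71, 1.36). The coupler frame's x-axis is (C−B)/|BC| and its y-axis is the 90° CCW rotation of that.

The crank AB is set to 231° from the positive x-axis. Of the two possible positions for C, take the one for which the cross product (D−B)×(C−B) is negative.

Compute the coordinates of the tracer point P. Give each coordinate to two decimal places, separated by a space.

-2.05 0.70

A=(0,0), D=(7.00,0)
B = A + 3.00·(cos231°, sin231°) = (-1.8880, -2.3314)
|BD| = 9.1887
circle(B,7.00) ∩ circle(D,10.00): a=1.8192, h=6.7595
  candidates: C₊=(-1.8434,4.6684) cross=62.111; C₋=(1.5868,-8.4081) cross=-62.111
  mode - wants cross < 0 → take C=(1.5868,-8.4081) (cross=-62.111)
ex = (C−B)/|BC| = (0.4964,-0.8681); ey = (0.8681,0.4964)
P = B + -2.71·ex + 1.36·ey = (-2.0526,0.6962)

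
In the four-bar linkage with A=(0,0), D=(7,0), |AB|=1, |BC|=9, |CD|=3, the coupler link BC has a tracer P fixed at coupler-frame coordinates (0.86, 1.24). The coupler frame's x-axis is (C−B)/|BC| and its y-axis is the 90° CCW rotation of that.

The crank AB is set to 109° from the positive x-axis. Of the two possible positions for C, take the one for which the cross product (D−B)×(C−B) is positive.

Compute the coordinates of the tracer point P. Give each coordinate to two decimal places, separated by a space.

A=(0,0), D=(7.00,0)
B = A + 1.00·(cos109°, sin109°) = (-0.3256, 0.9455)
|BD| = 7.3863
circle(B,9.00) ∩ circle(D,3.00): a=8.5670, h=2.7579
  candidates: C₊=(8.5240,2.5841) cross=20.371; C₋=(7.8179,-2.8863) cross=-20.371
  mode + wants cross > 0 → take C=(8.5240,2.5841) (cross=20.371)
ex = (C−B)/|BC| = (0.9833,0.1821); ey = (-0.1821,0.9833)
P = B + 0.86·ex + 1.24·ey = (0.2943,2.3214)

0.29 2.32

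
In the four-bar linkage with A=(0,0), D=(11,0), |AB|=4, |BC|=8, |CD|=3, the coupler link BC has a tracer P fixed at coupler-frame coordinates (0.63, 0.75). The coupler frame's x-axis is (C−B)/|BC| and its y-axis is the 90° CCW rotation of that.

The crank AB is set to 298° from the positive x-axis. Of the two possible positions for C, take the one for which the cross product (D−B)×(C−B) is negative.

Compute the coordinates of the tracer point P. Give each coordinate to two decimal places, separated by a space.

A=(0,0), D=(11.00,0)
B = A + 4.00·(cos298°, sin298°) = (1.8779, -3.5318)
|BD| = 9.7819
circle(B,8.00) ∩ circle(D,3.00): a=7.7023, h=2.1622
  candidates: C₊=(8.2800,1.2654) cross=21.150; C₋=(9.8413,-2.7672) cross=-21.150
  mode - wants cross < 0 → take C=(9.8413,-2.7672) (cross=-21.150)
ex = (C−B)/|BC| = (0.9954,0.0956); ey = (-0.0956,0.9954)
P = B + 0.63·ex + 0.75·ey = (2.4333,-2.7250)

2.43 -2.73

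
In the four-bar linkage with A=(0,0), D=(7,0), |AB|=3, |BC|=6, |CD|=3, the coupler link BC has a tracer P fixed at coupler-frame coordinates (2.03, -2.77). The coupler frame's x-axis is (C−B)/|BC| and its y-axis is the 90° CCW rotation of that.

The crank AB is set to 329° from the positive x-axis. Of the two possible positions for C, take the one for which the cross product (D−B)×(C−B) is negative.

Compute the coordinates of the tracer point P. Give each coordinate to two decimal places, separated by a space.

4.08 -4.63

A=(0,0), D=(7.00,0)
B = A + 3.00·(cos329°, sin329°) = (2.5715, -1.5451)
|BD| = 4.6903
circle(B,6.00) ∩ circle(D,3.00): a=5.2234, h=2.9522
  candidates: C₊=(6.5308,2.9631) cross=13.847; C₋=(8.4759,-2.6118) cross=-13.847
  mode - wants cross < 0 → take C=(8.4759,-2.6118) (cross=-13.847)
ex = (C−B)/|BC| = (0.9841,-0.1778); ey = (0.1778,0.9841)
P = B + 2.03·ex + -2.77·ey = (4.0767,-4.6319)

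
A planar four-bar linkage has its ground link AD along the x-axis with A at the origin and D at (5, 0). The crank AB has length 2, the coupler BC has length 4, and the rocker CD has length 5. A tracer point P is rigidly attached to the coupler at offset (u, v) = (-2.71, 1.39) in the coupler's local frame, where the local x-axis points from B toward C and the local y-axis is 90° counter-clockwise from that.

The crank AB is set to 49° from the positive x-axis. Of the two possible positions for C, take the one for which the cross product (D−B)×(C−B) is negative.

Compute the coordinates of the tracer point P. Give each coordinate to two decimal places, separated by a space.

3.14 3.94

A=(0,0), D=(5.00,0)
B = A + 2.00·(cos49°, sin49°) = (1.3121, 1.5094)
|BD| = 3.9848
circle(B,4.00) ∩ circle(D,5.00): a=0.8631, h=3.9058
  candidates: C₊=(3.5904,4.7972) cross=15.564; C₋=(0.6315,-2.4322) cross=-15.564
  mode - wants cross < 0 → take C=(0.6315,-2.4322) (cross=-15.564)
ex = (C−B)/|BC| = (-0.1702,-0.9854); ey = (0.9854,-0.1702)
P = B + -2.71·ex + 1.39·ey = (3.1430,3.9434)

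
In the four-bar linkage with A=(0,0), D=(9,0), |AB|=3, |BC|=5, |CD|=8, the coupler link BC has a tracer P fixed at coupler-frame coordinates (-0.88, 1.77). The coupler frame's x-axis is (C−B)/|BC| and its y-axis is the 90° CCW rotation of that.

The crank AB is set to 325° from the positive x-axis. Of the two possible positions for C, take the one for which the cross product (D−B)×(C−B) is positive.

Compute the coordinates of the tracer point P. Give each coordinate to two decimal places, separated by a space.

0.85 -2.87

A=(0,0), D=(9.00,0)
B = A + 3.00·(cos325°, sin325°) = (2.4575, -1.7207)
|BD| = 6.7650
circle(B,5.00) ∩ circle(D,8.00): a=0.5001, h=4.9749
  candidates: C₊=(1.6757,3.2178) cross=33.656; C₋=(4.2065,-6.4048) cross=-33.656
  mode + wants cross > 0 → take C=(1.6757,3.2178) (cross=33.656)
ex = (C−B)/|BC| = (-0.1564,0.9877); ey = (-0.9877,-0.1564)
P = B + -0.88·ex + 1.77·ey = (0.8468,-2.8667)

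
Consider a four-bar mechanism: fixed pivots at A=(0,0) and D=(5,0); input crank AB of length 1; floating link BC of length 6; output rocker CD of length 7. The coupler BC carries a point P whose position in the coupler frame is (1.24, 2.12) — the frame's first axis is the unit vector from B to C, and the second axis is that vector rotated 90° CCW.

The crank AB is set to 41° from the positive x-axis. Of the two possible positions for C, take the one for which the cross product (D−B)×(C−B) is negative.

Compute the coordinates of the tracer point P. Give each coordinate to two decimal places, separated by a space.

A=(0,0), D=(5.00,0)
B = A + 1.00·(cos41°, sin41°) = (0.7547, 0.6561)
|BD| = 4.2957
circle(B,6.00) ∩ circle(D,7.00): a=0.6347, h=5.9663
  candidates: C₊=(2.2932,6.4555) cross=25.629; C₋=(0.4707,-5.3372) cross=-25.629
  mode - wants cross < 0 → take C=(0.4707,-5.3372) (cross=-25.629)
ex = (C−B)/|BC| = (-0.0473,-0.9989); ey = (0.9989,-0.0473)
P = B + 1.24·ex + 2.12·ey = (2.8136,-0.6829)

2.81 -0.68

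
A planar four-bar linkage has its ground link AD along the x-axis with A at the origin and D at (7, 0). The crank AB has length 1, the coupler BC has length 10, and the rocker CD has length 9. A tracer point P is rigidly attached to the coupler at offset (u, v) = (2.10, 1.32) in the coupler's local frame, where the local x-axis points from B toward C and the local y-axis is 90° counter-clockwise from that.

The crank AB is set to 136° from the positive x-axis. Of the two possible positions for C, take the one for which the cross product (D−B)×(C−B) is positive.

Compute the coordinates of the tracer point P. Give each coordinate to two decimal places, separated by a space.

A=(0,0), D=(7.00,0)
B = A + 1.00·(cos136°, sin136°) = (-0.7193, 0.6947)
|BD| = 7.7505
circle(B,10.00) ∩ circle(D,9.00): a=5.1010, h=8.6012
  candidates: C₊=(5.1320,8.8040) cross=66.664; C₋=(3.5902,-8.3291) cross=-66.664
  mode + wants cross > 0 → take C=(5.1320,8.8040) (cross=66.664)
ex = (C−B)/|BC| = (0.5851,0.8109); ey = (-0.8109,0.5851)
P = B + 2.10·ex + 1.32·ey = (-0.5610,3.1700)

-0.56 3.17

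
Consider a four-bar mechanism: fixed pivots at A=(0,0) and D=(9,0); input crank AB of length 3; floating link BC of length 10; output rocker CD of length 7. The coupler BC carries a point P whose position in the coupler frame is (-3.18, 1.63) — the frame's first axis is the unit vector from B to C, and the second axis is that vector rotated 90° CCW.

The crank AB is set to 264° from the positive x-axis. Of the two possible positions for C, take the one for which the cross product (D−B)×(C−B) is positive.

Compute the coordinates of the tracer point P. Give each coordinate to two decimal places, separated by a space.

A=(0,0), D=(9.00,0)
B = A + 3.00·(cos264°, sin264°) = (-0.3136, -2.9836)
|BD| = 9.7798
circle(B,10.00) ∩ circle(D,7.00): a=7.4973, h=6.6174
  candidates: C₊=(4.8075,5.6056) cross=64.717; C₋=(8.8451,-6.9983) cross=-64.717
  mode + wants cross > 0 → take C=(4.8075,5.6056) (cross=64.717)
ex = (C−B)/|BC| = (0.5121,0.8589); ey = (-0.8589,0.5121)
P = B + -3.18·ex + 1.63·ey = (-3.3421,-4.8802)

-3.34 -4.88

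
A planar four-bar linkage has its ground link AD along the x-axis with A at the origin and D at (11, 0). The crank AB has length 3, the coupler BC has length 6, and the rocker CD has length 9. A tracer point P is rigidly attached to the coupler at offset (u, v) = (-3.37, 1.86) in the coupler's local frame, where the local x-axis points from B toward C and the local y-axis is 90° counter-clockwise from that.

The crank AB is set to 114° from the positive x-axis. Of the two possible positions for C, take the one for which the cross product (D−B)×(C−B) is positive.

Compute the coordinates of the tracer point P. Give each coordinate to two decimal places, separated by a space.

A=(0,0), D=(11.00,0)
B = A + 3.00·(cos114°, sin114°) = (-1.2202, 2.7406)
|BD| = 12.5238
circle(B,6.00) ∩ circle(D,9.00): a=4.4653, h=4.0076
  candidates: C₊=(4.0139,5.6740) cross=50.191; C₋=(2.2598,-2.1470) cross=-50.191
  mode + wants cross > 0 → take C=(4.0139,5.6740) (cross=50.191)
ex = (C−B)/|BC| = (0.8723,0.4889); ey = (-0.4889,0.8723)
P = B + -3.37·ex + 1.86·ey = (-5.0693,2.7156)

-5.07 2.72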